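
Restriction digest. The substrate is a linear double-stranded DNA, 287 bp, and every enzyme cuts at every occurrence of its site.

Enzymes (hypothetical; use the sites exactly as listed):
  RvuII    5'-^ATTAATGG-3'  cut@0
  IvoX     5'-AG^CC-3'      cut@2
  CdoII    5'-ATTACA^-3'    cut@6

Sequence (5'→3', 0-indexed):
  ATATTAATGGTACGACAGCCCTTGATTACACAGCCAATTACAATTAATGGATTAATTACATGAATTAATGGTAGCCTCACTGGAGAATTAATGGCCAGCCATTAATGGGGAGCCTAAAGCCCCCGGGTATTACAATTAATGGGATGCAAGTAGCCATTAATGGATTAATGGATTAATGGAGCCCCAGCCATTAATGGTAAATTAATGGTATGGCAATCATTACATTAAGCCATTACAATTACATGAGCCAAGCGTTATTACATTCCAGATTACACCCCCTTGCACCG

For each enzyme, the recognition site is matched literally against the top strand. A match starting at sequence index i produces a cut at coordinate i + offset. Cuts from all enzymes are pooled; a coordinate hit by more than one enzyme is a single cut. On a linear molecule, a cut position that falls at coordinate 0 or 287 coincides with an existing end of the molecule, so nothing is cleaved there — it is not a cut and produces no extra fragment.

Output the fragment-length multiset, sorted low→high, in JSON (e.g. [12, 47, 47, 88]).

[2,2,2,2,3,3,4,5,6,6,7,8,8,8,9,10,11,11,12,12,12,12,12,13,15,15,16,18,19,24]

Site scan:
  RvuII (ATTAATGG, off=0): starts [2, 42, 63, 86, 100, 134, 155, 163, 171, 189, 200] → cuts [2, 42, 63, 86, 100, 134, 155, 163, 171, 189, 200]
  IvoX (AGCC, off=2): starts [16, 31, 72, 96, 110, 117, 151, 179, 185, 227, 245] → cuts [18, 33, 74, 98, 112, 119, 153, 181, 187, 229, 247]
  CdoII (ATTACA, off=6): starts [24, 36, 54, 128, 218, 231, 237, 256, 268] → cuts [30, 42, 60, 134, 224, 237, 243, 262, 274]

All cut coordinates (distinct, sorted): [2, 18, 30, 33, 42, 60, 63, 74, 86, 98, 100, 112, 119, 134, 153, 155, 163, 171, 181, 187, 189, 200, 224, 229, 237, 243, 247, 262, 274]

Fragment lengths:
  [0,2): 2 bp
  [2,18): 16 bp
  [18,30): 12 bp
  [30,33): 3 bp
  [33,42): 9 bp
  [42,60): 18 bp
  [60,63): 3 bp
  [63,74): 11 bp
  [74,86): 12 bp
  [86,98): 12 bp
  [98,100): 2 bp
  [100,112): 12 bp
  [112,119): 7 bp
  [119,134): 15 bp
  [134,153): 19 bp
  [153,155): 2 bp
  [155,163): 8 bp
  [163,171): 8 bp
  [171,181): 10 bp
  [181,187): 6 bp
  [187,189): 2 bp
  [189,200): 11 bp
  [200,224): 24 bp
  [224,229): 5 bp
  [229,237): 8 bp
  [237,243): 6 bp
  [243,247): 4 bp
  [247,262): 15 bp
  [262,274): 12 bp
  [274,287): 13 bp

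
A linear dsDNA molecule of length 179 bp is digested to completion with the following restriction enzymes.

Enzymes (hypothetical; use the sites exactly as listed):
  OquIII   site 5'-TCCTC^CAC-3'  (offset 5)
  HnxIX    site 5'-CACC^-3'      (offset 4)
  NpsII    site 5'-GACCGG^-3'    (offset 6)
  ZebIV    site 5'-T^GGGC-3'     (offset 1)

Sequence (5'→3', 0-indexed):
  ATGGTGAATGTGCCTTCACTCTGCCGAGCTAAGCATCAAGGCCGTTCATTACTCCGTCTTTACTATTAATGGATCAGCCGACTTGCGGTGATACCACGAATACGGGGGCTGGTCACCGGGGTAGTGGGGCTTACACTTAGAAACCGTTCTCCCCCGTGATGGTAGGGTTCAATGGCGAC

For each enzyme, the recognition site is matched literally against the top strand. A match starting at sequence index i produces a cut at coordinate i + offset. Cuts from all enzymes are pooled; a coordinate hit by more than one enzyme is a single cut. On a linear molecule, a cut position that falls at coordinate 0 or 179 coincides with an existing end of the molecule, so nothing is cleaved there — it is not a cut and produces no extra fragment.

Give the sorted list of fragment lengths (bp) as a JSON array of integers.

Per-enzyme occurrences:
  OquIII (TCCTCCAC, off=5): no sites
  HnxIX (CACC, off=4): starts [113] → cuts [117]
  NpsII (GACCGG, off=6): no sites
  ZebIV (TGGGC, off=1): no sites

Pooled cuts: [117]

Fragments:
  [0,117): 117 bp
  [117,179): 62 bp

[62,117]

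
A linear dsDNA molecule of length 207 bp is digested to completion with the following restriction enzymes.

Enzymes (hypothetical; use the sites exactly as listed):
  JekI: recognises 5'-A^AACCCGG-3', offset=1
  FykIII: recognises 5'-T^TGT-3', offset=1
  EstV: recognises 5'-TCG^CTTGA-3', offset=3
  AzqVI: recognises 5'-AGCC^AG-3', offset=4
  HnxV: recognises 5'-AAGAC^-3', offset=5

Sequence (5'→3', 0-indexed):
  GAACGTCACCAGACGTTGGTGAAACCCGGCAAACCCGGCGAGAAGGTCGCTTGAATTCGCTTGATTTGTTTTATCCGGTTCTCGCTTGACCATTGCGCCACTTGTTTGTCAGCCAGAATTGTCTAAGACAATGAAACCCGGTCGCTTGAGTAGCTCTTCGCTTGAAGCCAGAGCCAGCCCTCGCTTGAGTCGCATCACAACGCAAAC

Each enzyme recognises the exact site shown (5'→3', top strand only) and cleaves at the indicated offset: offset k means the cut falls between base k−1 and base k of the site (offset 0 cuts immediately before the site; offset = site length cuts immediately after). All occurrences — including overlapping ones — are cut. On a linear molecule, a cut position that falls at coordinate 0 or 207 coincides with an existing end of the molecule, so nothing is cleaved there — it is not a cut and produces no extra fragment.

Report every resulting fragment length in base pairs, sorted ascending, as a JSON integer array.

Per-enzyme occurrences:
  JekI AAACCCGG/1: at [21, 30, 133] ⇒ [22, 31, 134]
  FykIII TTGT/1: at [65, 101, 105, 118] ⇒ [66, 102, 106, 119]
  EstV TCGCTTGA/3: at [46, 56, 81, 141, 157, 180] ⇒ [49, 59, 84, 144, 160, 183]
  AzqVI AGCCAG/4: at [110, 165, 171] ⇒ [114, 169, 175]
  HnxV AAGAC/5: at [124] ⇒ [129]

Pooled cuts: [22, 31, 49, 59, 66, 84, 102, 106, 114, 119, 129, 134, 144, 160, 169, 175, 183]

Fragment lengths:
  [0,22): 22 bp
  [22,31): 9 bp
  [31,49): 18 bp
  [49,59): 10 bp
  [59,66): 7 bp
  [66,84): 18 bp
  [84,102): 18 bp
  [102,106): 4 bp
  [106,114): 8 bp
  [114,119): 5 bp
  [119,129): 10 bp
  [129,134): 5 bp
  [134,144): 10 bp
  [144,160): 16 bp
  [160,169): 9 bp
  [169,175): 6 bp
  [175,183): 8 bp
  [183,207): 24 bp

[4,5,5,6,7,8,8,9,9,10,10,10,16,18,18,18,22,24]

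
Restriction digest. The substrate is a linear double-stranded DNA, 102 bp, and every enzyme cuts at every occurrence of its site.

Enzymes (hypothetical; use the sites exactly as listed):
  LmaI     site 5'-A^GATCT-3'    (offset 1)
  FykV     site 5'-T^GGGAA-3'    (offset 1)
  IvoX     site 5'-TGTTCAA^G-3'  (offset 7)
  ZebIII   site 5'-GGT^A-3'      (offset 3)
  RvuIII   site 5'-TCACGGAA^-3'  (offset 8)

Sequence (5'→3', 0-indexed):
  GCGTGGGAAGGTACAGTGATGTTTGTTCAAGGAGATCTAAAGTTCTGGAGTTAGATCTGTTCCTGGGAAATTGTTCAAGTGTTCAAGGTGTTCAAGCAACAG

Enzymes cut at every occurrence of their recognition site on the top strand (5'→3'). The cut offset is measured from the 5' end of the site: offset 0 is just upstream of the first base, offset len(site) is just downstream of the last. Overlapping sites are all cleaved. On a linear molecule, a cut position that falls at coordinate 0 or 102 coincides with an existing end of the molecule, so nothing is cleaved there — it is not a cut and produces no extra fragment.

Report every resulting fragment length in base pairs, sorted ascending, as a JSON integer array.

Per-enzyme occurrences:
  LmaI AGATCT/1: at [32, 52] ⇒ [33, 53]
  FykV TGGGAA/1: at [3, 63] ⇒ [4, 64]
  IvoX TGTTCAAG/7: at [23, 71, 79, 88] ⇒ [30, 78, 86, 95]
  ZebIII GGTA/3: at [9] ⇒ [12]
  RvuIII (TCACGGAA, off=8): no sites

All cut coordinates (distinct, sorted): [4, 12, 30, 33, 53, 64, 78, 86, 95]

Fragment lengths:
  [0,4): 4 bp
  [4,12): 8 bp
  [12,30): 18 bp
  [30,33): 3 bp
  [33,53): 20 bp
  [53,64): 11 bp
  [64,78): 14 bp
  [78,86): 8 bp
  [86,95): 9 bp
  [95,102): 7 bp

[3,4,7,8,8,9,11,14,18,20]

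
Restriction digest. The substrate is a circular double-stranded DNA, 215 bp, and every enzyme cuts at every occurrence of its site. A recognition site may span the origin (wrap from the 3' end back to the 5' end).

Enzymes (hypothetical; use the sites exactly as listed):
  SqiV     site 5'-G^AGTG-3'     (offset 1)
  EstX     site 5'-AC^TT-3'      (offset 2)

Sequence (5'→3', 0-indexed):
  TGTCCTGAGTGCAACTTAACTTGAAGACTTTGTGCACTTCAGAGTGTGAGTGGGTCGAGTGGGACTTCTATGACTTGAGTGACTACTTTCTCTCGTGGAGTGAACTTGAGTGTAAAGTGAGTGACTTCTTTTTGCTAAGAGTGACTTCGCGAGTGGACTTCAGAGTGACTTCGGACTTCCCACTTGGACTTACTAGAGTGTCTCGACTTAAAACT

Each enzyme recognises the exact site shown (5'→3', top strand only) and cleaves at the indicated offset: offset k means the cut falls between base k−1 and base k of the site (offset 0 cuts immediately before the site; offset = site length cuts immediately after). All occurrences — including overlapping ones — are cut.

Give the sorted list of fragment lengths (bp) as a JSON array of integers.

[3,3,5,5,5,6,6,6,6,6,6,7,7,7,7,7,7,8,8,8,8,9,9,9,9,11,11,12,14]

Scan for sites:
  SqiV (GAGTG, off=1): starts [6, 41, 47, 56, 76, 97, 107, 118, 138, 150, 162, 195] → cuts [7, 42, 48, 57, 77, 98, 108, 119, 139, 151, 163, 196]
  EstX (ACTT, off=2): starts [13, 18, 26, 35, 63, 72, 84, 103, 123, 143, 156, 167, 174, 181, 187, 205, 212] → cuts [15, 20, 28, 37, 65, 74, 86, 105, 125, 145, 158, 169, 176, 183, 189, 207, 214]

Pooled cuts: [7, 15, 20, 28, 37, 42, 48, 57, 65, 74, 77, 86, 98, 105, 108, 119, 125, 139, 145, 151, 158, 163, 169, 176, 183, 189, 196, 207, 214]

Fragments:
  7→15: 8 bp
  15→20: 5 bp
  20→28: 8 bp
  28→37: 9 bp
  37→42: 5 bp
  42→48: 6 bp
  48→57: 9 bp
  57→65: 8 bp
  65→74: 9 bp
  74→77: 3 bp
  77→86: 9 bp
  86→98: 12 bp
  98→105: 7 bp
  105→108: 3 bp
  108→119: 11 bp
  119→125: 6 bp
  125→139: 14 bp
  139→145: 6 bp
  145→151: 6 bp
  151→158: 7 bp
  158→163: 5 bp
  163→169: 6 bp
  169→176: 7 bp
  176→183: 7 bp
  183→189: 6 bp
  189→196: 7 bp
  196→207: 11 bp
  207→214: 7 bp
  214→7 (wrap): 215-214+7 = 8 bp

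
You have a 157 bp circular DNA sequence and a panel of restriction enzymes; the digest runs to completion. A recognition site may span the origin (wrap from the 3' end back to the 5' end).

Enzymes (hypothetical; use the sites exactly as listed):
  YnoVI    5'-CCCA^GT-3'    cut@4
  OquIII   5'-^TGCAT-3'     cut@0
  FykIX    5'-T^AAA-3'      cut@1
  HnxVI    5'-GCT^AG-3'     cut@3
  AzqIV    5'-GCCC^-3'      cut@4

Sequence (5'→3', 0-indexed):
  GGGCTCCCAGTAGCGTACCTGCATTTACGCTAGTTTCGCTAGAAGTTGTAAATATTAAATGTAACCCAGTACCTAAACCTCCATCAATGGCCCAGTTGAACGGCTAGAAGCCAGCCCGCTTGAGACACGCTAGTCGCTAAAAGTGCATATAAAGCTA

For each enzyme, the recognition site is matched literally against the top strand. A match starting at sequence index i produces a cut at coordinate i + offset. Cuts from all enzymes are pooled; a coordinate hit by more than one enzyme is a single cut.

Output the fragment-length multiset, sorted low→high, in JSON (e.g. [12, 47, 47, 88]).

Per-enzyme occurrences:
  YnoVI CCCAGT/4: at [5, 64, 90] ⇒ [9, 68, 94]
  OquIII TGCAT/0: at [19, 143] ⇒ [19, 143]
  FykIX TAAA/1: at [48, 55, 73, 137, 149] ⇒ [49, 56, 74, 138, 150]
  HnxVI GCTAG/3: at [28, 37, 102, 128, 153] ⇒ [31, 40, 105, 131, 156]
  AzqIV GCCC/4: at [89, 113] ⇒ [93, 117]

Pooled cuts: [9, 19, 31, 40, 49, 56, 68, 74, 93, 94, 105, 117, 131, 138, 143, 150, 156]

Fragment lengths:
  9→19: 10 bp
  19→31: 12 bp
  31→40: 9 bp
  40→49: 9 bp
  49→56: 7 bp
  56→68: 12 bp
  68→74: 6 bp
  74→93: 19 bp
  93→94: 1 bp
  94→105: 11 bp
  105→117: 12 bp
  117→131: 14 bp
  131→138: 7 bp
  138→143: 5 bp
  143→150: 7 bp
  150→156: 6 bp
  156→9 (wrap): 157-156+9 = 10 bp

[1,5,6,6,7,7,7,9,9,10,10,11,12,12,12,14,19]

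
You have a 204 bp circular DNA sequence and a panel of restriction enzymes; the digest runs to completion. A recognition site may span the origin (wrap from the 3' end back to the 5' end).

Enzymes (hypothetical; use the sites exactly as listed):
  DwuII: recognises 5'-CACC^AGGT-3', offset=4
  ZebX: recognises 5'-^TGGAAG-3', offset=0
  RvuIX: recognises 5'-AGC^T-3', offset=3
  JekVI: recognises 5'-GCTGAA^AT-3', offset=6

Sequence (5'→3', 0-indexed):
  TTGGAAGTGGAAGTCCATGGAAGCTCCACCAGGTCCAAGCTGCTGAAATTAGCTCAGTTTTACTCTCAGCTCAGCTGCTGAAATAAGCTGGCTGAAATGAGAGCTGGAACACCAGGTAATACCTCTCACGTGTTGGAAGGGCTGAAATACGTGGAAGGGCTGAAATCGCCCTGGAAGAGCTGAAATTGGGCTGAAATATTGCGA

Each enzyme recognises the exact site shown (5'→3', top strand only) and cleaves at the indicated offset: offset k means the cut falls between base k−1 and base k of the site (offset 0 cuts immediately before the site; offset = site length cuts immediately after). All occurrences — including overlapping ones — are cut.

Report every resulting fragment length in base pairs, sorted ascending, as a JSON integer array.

[4,5,5,6,6,6,6,7,7,7,7,8,8,9,9,10,10,10,11,13,13,17,20]

Site scan:
  DwuII (CACCAGGT, off=4): starts [26, 109] → cuts [30, 113]
  ZebX (TGGAAG, off=0): starts [1, 7, 17, 133, 151, 171] → cuts [1, 7, 17, 133, 151, 171]
  RvuIX (AGCT, off=3): starts [21, 37, 50, 67, 72, 85, 101, 177] → cuts [24, 40, 53, 70, 75, 88, 104, 180]
  JekVI (GCTGAAAT, off=6): starts [41, 76, 90, 140, 158, 178, 189] → cuts [47, 82, 96, 146, 164, 184, 195]

All cut coordinates (distinct, sorted): [1, 7, 17, 24, 30, 40, 47, 53, 70, 75, 82, 88, 96, 104, 113, 133, 146, 151, 164, 171, 180, 184, 195]

Fragments:
  1→7: 6 bp
  7→17: 10 bp
  17→24: 7 bp
  24→30: 6 bp
  30→40: 10 bp
  40→47: 7 bp
  47→53: 6 bp
  53→70: 17 bp
  70→75: 5 bp
  75→82: 7 bp
  82→88: 6 bp
  88→96: 8 bp
  96→104: 8 bp
  104→113: 9 bp
  113→133: 20 bp
  133→146: 13 bp
  146→151: 5 bp
  151→164: 13 bp
  164→171: 7 bp
  171→180: 9 bp
  180→184: 4 bp
  184→195: 11 bp
  195→1 (wrap): 204-195+1 = 10 bp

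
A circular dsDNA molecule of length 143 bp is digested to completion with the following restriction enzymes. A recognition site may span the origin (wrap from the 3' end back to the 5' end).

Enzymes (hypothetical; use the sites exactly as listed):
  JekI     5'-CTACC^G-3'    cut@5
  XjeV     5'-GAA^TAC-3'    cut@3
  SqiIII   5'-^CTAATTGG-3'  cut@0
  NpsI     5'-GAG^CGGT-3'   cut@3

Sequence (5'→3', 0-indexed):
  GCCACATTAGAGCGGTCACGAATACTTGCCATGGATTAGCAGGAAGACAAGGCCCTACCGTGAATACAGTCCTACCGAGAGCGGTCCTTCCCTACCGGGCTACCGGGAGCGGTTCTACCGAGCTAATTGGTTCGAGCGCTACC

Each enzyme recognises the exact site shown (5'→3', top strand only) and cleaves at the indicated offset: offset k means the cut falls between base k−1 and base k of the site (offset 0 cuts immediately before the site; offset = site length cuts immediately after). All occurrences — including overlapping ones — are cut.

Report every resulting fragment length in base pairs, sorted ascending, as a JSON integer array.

Site scan:
  JekI CTACCG/5: at [54, 71, 91, 99, 114, 138] ⇒ [0, 59, 76, 96, 104, 119]
  XjeV GAATAC/3: at [19, 61] ⇒ [22, 64]
  SqiIII CTAATTGG/0: at [122] ⇒ [122]
  NpsI GAGCGGT/3: at [9, 78, 106] ⇒ [12, 81, 109]

All cut coordinates (distinct, sorted): [0, 12, 22, 59, 64, 76, 81, 96, 104, 109, 119, 122]

Fragment lengths:
  0→12: 12 bp
  12→22: 10 bp
  22→59: 37 bp
  59→64: 5 bp
  64→76: 12 bp
  76→81: 5 bp
  81→96: 15 bp
  96→104: 8 bp
  104→109: 5 bp
  109→119: 10 bp
  119→122: 3 bp
  122→0 (wrap): 143-122+0 = 21 bp

[3,5,5,5,8,10,10,12,12,15,21,37]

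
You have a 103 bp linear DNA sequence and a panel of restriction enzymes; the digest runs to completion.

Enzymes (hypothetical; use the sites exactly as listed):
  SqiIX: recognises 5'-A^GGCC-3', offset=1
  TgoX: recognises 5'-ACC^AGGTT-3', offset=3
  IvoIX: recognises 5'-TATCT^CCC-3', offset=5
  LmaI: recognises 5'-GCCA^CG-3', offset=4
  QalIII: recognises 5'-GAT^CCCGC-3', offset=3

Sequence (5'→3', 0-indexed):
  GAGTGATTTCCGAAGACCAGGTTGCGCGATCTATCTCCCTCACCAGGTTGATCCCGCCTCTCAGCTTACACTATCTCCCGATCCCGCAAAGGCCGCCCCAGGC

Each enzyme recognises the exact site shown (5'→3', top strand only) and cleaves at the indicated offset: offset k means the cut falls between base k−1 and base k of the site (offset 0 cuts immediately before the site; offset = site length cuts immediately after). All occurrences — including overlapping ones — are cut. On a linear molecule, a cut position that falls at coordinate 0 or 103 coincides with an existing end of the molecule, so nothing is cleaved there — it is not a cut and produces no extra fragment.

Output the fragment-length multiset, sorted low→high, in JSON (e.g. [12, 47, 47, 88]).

Scan for sites:
  SqiIX AGGCC/1: at [89] ⇒ [90]
  TgoX ACCAGGTT/3: at [15, 41] ⇒ [18, 44]
  IvoIX TATCTCCC/5: at [31, 71] ⇒ [36, 76]
  LmaI (GCCACG, off=4): no sites
  QalIII GATCCCGC/3: at [49, 79] ⇒ [52, 82]

All cut coordinates (distinct, sorted): [18, 36, 44, 52, 76, 82, 90]

Fragments:
  [0,18): 18 bp
  [18,36): 18 bp
  [36,44): 8 bp
  [44,52): 8 bp
  [52,76): 24 bp
  [76,82): 6 bp
  [82,90): 8 bp
  [90,103): 13 bp

[6,8,8,8,13,18,18,24]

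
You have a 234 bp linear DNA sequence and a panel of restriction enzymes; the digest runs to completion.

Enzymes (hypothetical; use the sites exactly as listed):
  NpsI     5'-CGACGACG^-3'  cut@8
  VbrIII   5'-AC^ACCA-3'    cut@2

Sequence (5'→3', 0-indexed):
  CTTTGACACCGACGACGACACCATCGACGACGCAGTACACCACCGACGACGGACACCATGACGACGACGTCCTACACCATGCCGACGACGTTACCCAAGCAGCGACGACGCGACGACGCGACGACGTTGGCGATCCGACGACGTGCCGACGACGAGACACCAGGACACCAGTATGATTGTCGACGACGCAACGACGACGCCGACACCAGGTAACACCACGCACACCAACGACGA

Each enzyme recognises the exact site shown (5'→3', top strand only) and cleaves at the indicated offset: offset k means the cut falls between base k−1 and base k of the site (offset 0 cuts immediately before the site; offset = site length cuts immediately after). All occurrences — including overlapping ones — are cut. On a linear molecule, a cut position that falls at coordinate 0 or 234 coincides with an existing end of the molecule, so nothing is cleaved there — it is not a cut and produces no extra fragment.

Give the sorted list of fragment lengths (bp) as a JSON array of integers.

Site scan:
  NpsI (CGACGACG, off=8): starts [9, 24, 43, 61, 82, 102, 110, 118, 135, 146, 180, 191] → cuts [17, 32, 51, 69, 90, 110, 118, 126, 143, 154, 188, 199]
  VbrIII (ACACCA, off=2): starts [17, 36, 52, 73, 156, 164, 202, 212, 221] → cuts [19, 38, 54, 75, 158, 166, 204, 214, 223]

All cut coordinates (distinct, sorted): [17, 19, 32, 38, 51, 54, 69, 75, 90, 110, 118, 126, 143, 154, 158, 166, 188, 199, 204, 214, 223]

Fragments:
  [0,17): 17 bp
  [17,19): 2 bp
  [19,32): 13 bp
  [32,38): 6 bp
  [38,51): 13 bp
  [51,54): 3 bp
  [54,69): 15 bp
  [69,75): 6 bp
  [75,90): 15 bp
  [90,110): 20 bp
  [110,118): 8 bp
  [118,126): 8 bp
  [126,143): 17 bp
  [143,154): 11 bp
  [154,158): 4 bp
  [158,166): 8 bp
  [166,188): 22 bp
  [188,199): 11 bp
  [199,204): 5 bp
  [204,214): 10 bp
  [214,223): 9 bp
  [223,234): 11 bp

[2,3,4,5,6,6,8,8,8,9,10,11,11,11,13,13,15,15,17,17,20,22]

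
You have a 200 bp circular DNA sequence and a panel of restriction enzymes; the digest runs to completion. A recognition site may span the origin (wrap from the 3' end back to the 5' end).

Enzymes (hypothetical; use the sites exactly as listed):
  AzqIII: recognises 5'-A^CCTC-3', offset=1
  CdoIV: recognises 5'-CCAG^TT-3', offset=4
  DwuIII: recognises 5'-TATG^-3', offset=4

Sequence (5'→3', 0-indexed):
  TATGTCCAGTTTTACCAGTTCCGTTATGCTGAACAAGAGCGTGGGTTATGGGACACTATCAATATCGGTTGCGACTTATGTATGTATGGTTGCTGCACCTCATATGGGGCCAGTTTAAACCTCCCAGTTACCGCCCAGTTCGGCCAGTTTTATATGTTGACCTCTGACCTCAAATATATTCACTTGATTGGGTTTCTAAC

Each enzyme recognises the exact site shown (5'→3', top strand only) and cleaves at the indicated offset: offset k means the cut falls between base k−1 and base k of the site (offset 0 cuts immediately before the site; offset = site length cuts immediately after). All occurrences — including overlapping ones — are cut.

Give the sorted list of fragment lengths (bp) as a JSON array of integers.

Site scan:
  AzqIII (ACCTC, off=1): starts [96, 118, 159, 166] → cuts [97, 119, 160, 167]
  CdoIV (CCAGTT, off=4): starts [5, 14, 109, 123, 134, 143] → cuts [9, 18, 113, 127, 138, 147]
  DwuIII (TATG, off=4): starts [0, 24, 46, 76, 80, 84, 102, 152] → cuts [4, 28, 50, 80, 84, 88, 106, 156]

Pooled cuts: [4, 9, 18, 28, 50, 80, 84, 88, 97, 106, 113, 119, 127, 138, 147, 156, 160, 167]

Fragment lengths:
  4→9: 5 bp
  9→18: 9 bp
  18→28: 10 bp
  28→50: 22 bp
  50→80: 30 bp
  80→84: 4 bp
  84→88: 4 bp
  88→97: 9 bp
  97→106: 9 bp
  106→113: 7 bp
  113→119: 6 bp
  119→127: 8 bp
  127→138: 11 bp
  138→147: 9 bp
  147→156: 9 bp
  156→160: 4 bp
  160→167: 7 bp
  167→4 (wrap): 200-167+4 = 37 bp

[4,4,4,5,6,7,7,8,9,9,9,9,9,10,11,22,30,37]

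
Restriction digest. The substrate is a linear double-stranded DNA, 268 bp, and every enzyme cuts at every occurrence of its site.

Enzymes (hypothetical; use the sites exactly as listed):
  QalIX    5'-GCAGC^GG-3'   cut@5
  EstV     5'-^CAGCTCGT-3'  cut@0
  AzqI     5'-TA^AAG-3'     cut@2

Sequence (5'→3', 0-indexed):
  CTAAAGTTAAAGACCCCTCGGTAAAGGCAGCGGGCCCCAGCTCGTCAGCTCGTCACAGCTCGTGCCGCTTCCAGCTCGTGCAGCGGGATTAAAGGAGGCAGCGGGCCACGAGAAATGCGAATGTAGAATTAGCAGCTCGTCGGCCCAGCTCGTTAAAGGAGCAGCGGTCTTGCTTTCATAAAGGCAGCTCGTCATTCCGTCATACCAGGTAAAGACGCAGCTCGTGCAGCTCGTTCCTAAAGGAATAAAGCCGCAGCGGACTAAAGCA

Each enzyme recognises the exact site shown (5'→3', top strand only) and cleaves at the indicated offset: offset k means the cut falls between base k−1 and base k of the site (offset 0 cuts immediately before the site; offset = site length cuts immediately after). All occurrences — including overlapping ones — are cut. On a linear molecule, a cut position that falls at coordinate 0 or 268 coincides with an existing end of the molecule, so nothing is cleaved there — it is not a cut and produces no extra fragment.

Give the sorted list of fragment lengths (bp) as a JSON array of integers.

[3,4,5,6,6,6,6,7,8,8,8,9,10,10,10,10,11,13,13,13,14,15,16,27,30]

Site scan:
  QalIX (GCAGCGG, off=5): starts [26, 79, 97, 160, 252] → cuts [31, 84, 102, 165, 257]
  EstV (CAGCTCGT, off=0): starts [37, 45, 55, 71, 132, 145, 184, 217, 226] → cuts [37, 45, 55, 71, 132, 145, 184, 217, 226]
  AzqI (TAAAG, off=2): starts [1, 7, 21, 89, 153, 178, 209, 237, 245, 261] → cuts [3, 9, 23, 91, 155, 180, 211, 239, 247, 263]

All cut coordinates (distinct, sorted): [3, 9, 23, 31, 37, 45, 55, 71, 84, 91, 102, 132, 145, 155, 165, 180, 184, 211, 217, 226, 239, 247, 257, 263]

Fragments:
  [0,3): 3 bp
  [3,9): 6 bp
  [9,23): 14 bp
  [23,31): 8 bp
  [31,37): 6 bp
  [37,45): 8 bp
  [45,55): 10 bp
  [55,71): 16 bp
  [71,84): 13 bp
  [84,91): 7 bp
  [91,102): 11 bp
  [102,132): 30 bp
  [132,145): 13 bp
  [145,155): 10 bp
  [155,165): 10 bp
  [165,180): 15 bp
  [180,184): 4 bp
  [184,211): 27 bp
  [211,217): 6 bp
  [217,226): 9 bp
  [226,239): 13 bp
  [239,247): 8 bp
  [247,257): 10 bp
  [257,263): 6 bp
  [263,268): 5 bp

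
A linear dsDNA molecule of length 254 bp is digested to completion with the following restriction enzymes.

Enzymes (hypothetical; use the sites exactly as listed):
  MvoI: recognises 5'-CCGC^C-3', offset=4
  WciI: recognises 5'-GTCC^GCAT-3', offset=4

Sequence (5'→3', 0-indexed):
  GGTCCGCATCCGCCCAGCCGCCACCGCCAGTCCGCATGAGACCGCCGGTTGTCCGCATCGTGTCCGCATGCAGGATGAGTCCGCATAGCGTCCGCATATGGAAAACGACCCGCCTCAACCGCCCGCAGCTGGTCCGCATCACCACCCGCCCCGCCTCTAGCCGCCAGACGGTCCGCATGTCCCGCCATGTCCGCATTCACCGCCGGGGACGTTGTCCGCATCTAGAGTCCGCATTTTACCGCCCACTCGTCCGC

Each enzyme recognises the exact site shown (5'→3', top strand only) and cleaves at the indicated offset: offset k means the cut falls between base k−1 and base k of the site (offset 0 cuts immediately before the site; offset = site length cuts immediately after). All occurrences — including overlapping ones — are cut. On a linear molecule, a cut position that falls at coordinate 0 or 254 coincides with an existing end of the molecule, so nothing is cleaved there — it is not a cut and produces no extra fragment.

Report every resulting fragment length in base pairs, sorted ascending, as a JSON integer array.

[5,5,6,6,7,8,8,9,9,10,10,11,11,11,11,12,12,12,13,13,14,14,17,20]

Scan for sites:
  MvoI (CCGCC, off=4): starts [9, 17, 23, 41, 109, 118, 145, 150, 160, 181, 199, 238] → cuts [13, 21, 27, 45, 113, 122, 149, 154, 164, 185, 203, 242]
  WciI (GTCCGCAT, off=4): starts [1, 29, 50, 61, 78, 89, 131, 170, 188, 213, 226] → cuts [5, 33, 54, 65, 82, 93, 135, 174, 192, 217, 230]

All cut coordinates (distinct, sorted): [5, 13, 21, 27, 33, 45, 54, 65, 82, 93, 113, 122, 135, 149, 154, 164, 174, 185, 192, 203, 217, 230, 242]

Fragments:
  [0,5): 5 bp
  [5,13): 8 bp
  [13,21): 8 bp
  [21,27): 6 bp
  [27,33): 6 bp
  [33,45): 12 bp
  [45,54): 9 bp
  [54,65): 11 bp
  [65,82): 17 bp
  [82,93): 11 bp
  [93,113): 20 bp
  [113,122): 9 bp
  [122,135): 13 bp
  [135,149): 14 bp
  [149,154): 5 bp
  [154,164): 10 bp
  [164,174): 10 bp
  [174,185): 11 bp
  [185,192): 7 bp
  [192,203): 11 bp
  [203,217): 14 bp
  [217,230): 13 bp
  [230,242): 12 bp
  [242,254): 12 bp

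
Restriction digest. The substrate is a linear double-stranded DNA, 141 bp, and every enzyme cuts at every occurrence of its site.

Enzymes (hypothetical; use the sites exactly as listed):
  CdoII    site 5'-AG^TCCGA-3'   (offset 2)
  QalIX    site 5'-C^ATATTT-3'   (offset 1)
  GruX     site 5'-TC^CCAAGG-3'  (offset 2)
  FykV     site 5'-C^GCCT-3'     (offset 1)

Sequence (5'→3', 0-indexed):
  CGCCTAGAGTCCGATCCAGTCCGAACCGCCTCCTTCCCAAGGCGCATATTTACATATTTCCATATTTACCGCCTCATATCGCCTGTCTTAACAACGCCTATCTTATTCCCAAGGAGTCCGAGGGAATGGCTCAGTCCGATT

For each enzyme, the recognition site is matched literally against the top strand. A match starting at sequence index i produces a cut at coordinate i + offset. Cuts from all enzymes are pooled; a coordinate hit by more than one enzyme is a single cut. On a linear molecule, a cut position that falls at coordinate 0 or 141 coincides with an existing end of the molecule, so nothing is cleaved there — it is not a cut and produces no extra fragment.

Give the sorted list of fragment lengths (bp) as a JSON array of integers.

[1,7,8,8,8,8,8,9,9,9,10,10,13,15,18]

Scan for sites:
  CdoII (AGTCCGA, off=2): starts [7, 17, 114, 132] → cuts [9, 19, 116, 134]
  QalIX (CATATTT, off=1): starts [44, 52, 60] → cuts [45, 53, 61]
  GruX (TCCCAAGG, off=2): starts [34, 106] → cuts [36, 108]
  FykV (CGCCT, off=1): starts [0, 26, 69, 79, 94] → cuts [1, 27, 70, 80, 95]

All cut coordinates (distinct, sorted): [1, 9, 19, 27, 36, 45, 53, 61, 70, 80, 95, 108, 116, 134]

Fragment lengths:
  [0,1): 1 bp
  [1,9): 8 bp
  [9,19): 10 bp
  [19,27): 8 bp
  [27,36): 9 bp
  [36,45): 9 bp
  [45,53): 8 bp
  [53,61): 8 bp
  [61,70): 9 bp
  [70,80): 10 bp
  [80,95): 15 bp
  [95,108): 13 bp
  [108,116): 8 bp
  [116,134): 18 bp
  [134,141): 7 bp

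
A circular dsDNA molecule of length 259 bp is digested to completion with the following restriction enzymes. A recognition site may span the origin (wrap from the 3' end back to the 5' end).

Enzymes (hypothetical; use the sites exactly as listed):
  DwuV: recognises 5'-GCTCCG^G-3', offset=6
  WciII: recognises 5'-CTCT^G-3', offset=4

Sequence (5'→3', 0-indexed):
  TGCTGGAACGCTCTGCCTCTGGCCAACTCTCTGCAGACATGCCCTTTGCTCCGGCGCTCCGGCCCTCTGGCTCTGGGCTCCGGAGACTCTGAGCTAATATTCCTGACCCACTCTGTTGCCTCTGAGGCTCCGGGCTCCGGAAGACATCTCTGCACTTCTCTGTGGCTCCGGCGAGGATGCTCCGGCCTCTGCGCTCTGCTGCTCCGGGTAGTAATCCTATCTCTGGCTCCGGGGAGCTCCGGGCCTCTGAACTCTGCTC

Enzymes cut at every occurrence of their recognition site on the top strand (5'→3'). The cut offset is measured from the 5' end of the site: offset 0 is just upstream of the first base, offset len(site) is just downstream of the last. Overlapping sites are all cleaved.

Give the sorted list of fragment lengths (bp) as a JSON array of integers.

Scan for sites:
  DwuV (GCTCCGG, off=6): starts [47, 55, 76, 126, 133, 164, 178, 200, 225, 235] → cuts [53, 61, 82, 132, 139, 170, 184, 206, 231, 241]
  WciII (CTCTG, off=4): starts [10, 16, 28, 64, 70, 86, 110, 119, 147, 157, 186, 193, 220, 244, 251, 256] → cuts [1, 14, 20, 32, 68, 74, 90, 114, 123, 151, 161, 190, 197, 224, 248, 255]

All cut coordinates (distinct, sorted): [1, 14, 20, 32, 53, 61, 68, 74, 82, 90, 114, 123, 132, 139, 151, 161, 170, 184, 190, 197, 206, 224, 231, 241, 248, 255]

Fragments:
  1→14: 13 bp
  14→20: 6 bp
  20→32: 12 bp
  32→53: 21 bp
  53→61: 8 bp
  61→68: 7 bp
  68→74: 6 bp
  74→82: 8 bp
  82→90: 8 bp
  90→114: 24 bp
  114→123: 9 bp
  123→132: 9 bp
  132→139: 7 bp
  139→151: 12 bp
  151→161: 10 bp
  161→170: 9 bp
  170→184: 14 bp
  184→190: 6 bp
  190→197: 7 bp
  197→206: 9 bp
  206→224: 18 bp
  224→231: 7 bp
  231→241: 10 bp
  241→248: 7 bp
  248→255: 7 bp
  255→1 (wrap): 259-255+1 = 5 bp

[5,6,6,6,7,7,7,7,7,7,8,8,8,9,9,9,9,10,10,12,12,13,14,18,21,24]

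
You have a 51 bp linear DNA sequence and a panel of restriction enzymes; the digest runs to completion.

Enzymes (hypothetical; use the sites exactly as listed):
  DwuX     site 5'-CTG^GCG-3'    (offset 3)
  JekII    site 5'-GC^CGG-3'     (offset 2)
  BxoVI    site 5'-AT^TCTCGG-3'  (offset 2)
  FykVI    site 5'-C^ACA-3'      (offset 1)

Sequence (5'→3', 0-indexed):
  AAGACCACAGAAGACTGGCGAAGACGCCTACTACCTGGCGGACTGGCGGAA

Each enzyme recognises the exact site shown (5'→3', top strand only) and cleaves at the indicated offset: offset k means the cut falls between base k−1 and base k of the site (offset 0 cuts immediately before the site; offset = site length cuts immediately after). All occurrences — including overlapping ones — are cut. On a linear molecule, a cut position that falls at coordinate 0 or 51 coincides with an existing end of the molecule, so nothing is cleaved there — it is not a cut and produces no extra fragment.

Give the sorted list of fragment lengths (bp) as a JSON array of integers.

[6,6,8,11,20]

Site scan:
  DwuX CTGGCG/3: at [14, 34, 42] ⇒ [17, 37, 45]
  JekII (GCCGG, off=2): no sites
  BxoVI (ATTCTCGG, off=2): no sites
  FykVI CACA/1: at [5] ⇒ [6]

Pooled cuts: [6, 17, 37, 45]

Fragments:
  [0,6): 6 bp
  [6,17): 11 bp
  [17,37): 20 bp
  [37,45): 8 bp
  [45,51): 6 bp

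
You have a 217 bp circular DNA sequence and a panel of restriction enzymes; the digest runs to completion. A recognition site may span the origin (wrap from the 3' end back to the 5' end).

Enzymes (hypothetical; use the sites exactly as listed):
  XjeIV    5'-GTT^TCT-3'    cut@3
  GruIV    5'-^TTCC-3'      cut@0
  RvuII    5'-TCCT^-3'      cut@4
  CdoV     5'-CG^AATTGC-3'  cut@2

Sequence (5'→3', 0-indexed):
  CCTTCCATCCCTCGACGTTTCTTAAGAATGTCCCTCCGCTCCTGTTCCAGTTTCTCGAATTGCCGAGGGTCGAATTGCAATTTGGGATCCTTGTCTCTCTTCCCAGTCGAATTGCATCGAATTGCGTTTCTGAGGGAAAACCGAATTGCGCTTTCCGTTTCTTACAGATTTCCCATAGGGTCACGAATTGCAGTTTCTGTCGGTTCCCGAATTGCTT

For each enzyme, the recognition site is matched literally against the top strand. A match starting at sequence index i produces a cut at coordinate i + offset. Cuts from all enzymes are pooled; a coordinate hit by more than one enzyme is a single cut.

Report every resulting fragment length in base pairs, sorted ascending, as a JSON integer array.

Site scan:
  XjeIV (GTTTCT, off=3): starts [16, 49, 125, 156, 192] → cuts [19, 52, 128, 159, 195]
  GruIV (TTCC, off=0): starts [2, 44, 99, 152, 169, 203, 215] → cuts [2, 44, 99, 152, 169, 203, 215]
  RvuII (TCCT, off=4): starts [39, 87, 216] → cuts [3, 43, 91]
  CdoV (CGAATTGC, off=2): starts [55, 70, 107, 117, 141, 183, 207] → cuts [57, 72, 109, 119, 143, 185, 209]

All cut coordinates (distinct, sorted): [2, 3, 19, 43, 44, 52, 57, 72, 91, 99, 109, 119, 128, 143, 152, 159, 169, 185, 195, 203, 209, 215]

Fragment lengths:
  2→3: 1 bp
  3→19: 16 bp
  19→43: 24 bp
  43→44: 1 bp
  44→52: 8 bp
  52→57: 5 bp
  57→72: 15 bp
  72→91: 19 bp
  91→99: 8 bp
  99→109: 10 bp
  109→119: 10 bp
  119→128: 9 bp
  128→143: 15 bp
  143→152: 9 bp
  152→159: 7 bp
  159→169: 10 bp
  169→185: 16 bp
  185→195: 10 bp
  195→203: 8 bp
  203→209: 6 bp
  209→215: 6 bp
  215→2 (wrap): 217-215+2 = 4 bp

[1,1,4,5,6,6,7,8,8,8,9,9,10,10,10,10,15,15,16,16,19,24]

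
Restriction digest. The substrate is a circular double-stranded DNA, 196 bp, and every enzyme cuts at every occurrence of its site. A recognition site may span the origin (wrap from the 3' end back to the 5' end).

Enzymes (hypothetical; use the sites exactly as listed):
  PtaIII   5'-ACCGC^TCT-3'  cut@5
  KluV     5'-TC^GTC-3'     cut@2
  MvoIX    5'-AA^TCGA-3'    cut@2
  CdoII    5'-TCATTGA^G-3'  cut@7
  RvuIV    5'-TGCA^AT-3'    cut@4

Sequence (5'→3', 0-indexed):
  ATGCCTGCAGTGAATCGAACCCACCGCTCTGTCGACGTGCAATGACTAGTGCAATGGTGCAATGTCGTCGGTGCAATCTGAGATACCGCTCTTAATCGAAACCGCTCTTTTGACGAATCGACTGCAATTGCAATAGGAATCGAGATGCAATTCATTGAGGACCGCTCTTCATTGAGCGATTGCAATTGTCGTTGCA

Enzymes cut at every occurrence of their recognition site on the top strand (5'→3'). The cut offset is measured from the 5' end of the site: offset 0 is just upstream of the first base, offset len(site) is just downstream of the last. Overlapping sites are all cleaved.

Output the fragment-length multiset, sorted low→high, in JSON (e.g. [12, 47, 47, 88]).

Site scan:
  PtaIII ACCGCTCT/5: at [22, 84, 100, 160] ⇒ [27, 89, 105, 165]
  KluV TCGTC/2: at [64] ⇒ [66]
  MvoIX AATCGA/2: at [12, 93, 115, 137] ⇒ [14, 95, 117, 139]
  CdoII TCATTGAG/7: at [151, 168] ⇒ [158, 175]
  RvuIV TGCAAT/4: at [37, 49, 57, 71, 122, 128, 145, 180, 192] ⇒ [0, 41, 53, 61, 75, 126, 132, 149, 184]

All cut coordinates (distinct, sorted): [0, 14, 27, 41, 53, 61, 66, 75, 89, 95, 105, 117, 126, 132, 139, 149, 158, 165, 175, 184]

Fragments:
  0→14: 14 bp
  14→27: 13 bp
  27→41: 14 bp
  41→53: 12 bp
  53→61: 8 bp
  61→66: 5 bp
  66→75: 9 bp
  75→89: 14 bp
  89→95: 6 bp
  95→105: 10 bp
  105→117: 12 bp
  117→126: 9 bp
  126→132: 6 bp
  132→139: 7 bp
  139→149: 10 bp
  149→158: 9 bp
  158→165: 7 bp
  165→175: 10 bp
  175→184: 9 bp
  184→0 (wrap): 196-184+0 = 12 bp

[5,6,6,7,7,8,9,9,9,9,10,10,10,12,12,12,13,14,14,14]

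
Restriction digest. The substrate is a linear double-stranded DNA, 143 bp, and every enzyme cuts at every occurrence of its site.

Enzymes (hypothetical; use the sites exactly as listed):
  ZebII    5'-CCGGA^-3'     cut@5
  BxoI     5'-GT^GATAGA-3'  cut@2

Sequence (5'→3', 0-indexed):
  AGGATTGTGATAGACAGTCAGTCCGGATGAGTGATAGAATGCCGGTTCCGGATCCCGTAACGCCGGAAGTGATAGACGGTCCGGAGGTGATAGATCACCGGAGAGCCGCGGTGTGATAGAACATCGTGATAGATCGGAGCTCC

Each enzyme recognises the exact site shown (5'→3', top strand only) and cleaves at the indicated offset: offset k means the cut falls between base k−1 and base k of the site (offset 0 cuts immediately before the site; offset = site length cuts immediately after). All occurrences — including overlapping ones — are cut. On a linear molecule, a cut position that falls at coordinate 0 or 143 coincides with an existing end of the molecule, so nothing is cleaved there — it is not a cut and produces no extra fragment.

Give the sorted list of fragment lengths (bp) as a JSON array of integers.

[3,3,5,8,12,13,14,15,15,16,19,20]

Scan for sites:
  ZebII (CCGGA, off=5): starts [22, 47, 62, 80, 97] → cuts [27, 52, 67, 85, 102]
  BxoI (GTGATAGA, off=2): starts [6, 30, 68, 86, 112, 125] → cuts [8, 32, 70, 88, 114, 127]

All cut coordinates (distinct, sorted): [8, 27, 32, 52, 67, 70, 85, 88, 102, 114, 127]

Fragments:
  [0,8): 8 bp
  [8,27): 19 bp
  [27,32): 5 bp
  [32,52): 20 bp
  [52,67): 15 bp
  [67,70): 3 bp
  [70,85): 15 bp
  [85,88): 3 bp
  [88,102): 14 bp
  [102,114): 12 bp
  [114,127): 13 bp
  [127,143): 16 bp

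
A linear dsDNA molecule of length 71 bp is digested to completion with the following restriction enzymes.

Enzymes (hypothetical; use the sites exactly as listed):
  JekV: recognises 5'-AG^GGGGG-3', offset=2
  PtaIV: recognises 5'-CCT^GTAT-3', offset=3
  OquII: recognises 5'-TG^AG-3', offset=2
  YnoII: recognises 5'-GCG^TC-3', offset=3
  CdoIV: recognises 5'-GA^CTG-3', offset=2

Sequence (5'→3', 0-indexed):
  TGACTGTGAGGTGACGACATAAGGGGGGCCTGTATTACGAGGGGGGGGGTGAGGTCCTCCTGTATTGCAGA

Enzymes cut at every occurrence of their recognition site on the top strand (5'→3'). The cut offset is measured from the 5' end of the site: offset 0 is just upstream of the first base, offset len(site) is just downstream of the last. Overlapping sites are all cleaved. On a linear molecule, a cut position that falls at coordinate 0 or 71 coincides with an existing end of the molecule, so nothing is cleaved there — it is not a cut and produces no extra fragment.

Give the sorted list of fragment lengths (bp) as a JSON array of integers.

Site scan:
  JekV (AGGGGGG, off=2): starts [21, 39] → cuts [23, 41]
  PtaIV (CCTGTAT, off=3): starts [28, 58] → cuts [31, 61]
  OquII (TGAG, off=2): starts [6, 49] → cuts [8, 51]
  YnoII (GCGTC, off=3): no sites
  CdoIV (GACTG, off=2): starts [1] → cuts [3]

Pooled cuts: [3, 8, 23, 31, 41, 51, 61]

Fragment lengths:
  [0,3): 3 bp
  [3,8): 5 bp
  [8,23): 15 bp
  [23,31): 8 bp
  [31,41): 10 bp
  [41,51): 10 bp
  [51,61): 10 bp
  [61,71): 10 bp

[3,5,8,10,10,10,10,15]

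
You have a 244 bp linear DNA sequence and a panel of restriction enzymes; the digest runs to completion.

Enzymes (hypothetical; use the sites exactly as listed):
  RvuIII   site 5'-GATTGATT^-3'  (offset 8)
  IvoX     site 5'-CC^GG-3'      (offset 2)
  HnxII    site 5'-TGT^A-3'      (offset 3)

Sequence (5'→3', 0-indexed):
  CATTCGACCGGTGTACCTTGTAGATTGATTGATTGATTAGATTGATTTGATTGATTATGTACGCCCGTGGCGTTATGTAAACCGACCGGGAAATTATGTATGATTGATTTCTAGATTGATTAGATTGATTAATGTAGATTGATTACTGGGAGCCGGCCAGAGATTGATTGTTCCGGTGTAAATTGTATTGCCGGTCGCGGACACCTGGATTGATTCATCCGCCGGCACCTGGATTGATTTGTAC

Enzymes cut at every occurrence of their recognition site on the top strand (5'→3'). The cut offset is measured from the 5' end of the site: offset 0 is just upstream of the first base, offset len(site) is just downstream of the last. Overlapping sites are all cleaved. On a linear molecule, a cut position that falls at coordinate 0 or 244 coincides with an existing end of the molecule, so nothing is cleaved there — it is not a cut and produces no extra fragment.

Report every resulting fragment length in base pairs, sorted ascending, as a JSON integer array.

[2,3,4,4,4,5,5,5,5,6,7,7,8,9,9,9,9,9,9,9,10,10,12,12,15,16,18,23]

Site scan:
  RvuIII (GATTGATT, off=8): starts [22, 26, 30, 39, 48, 101, 113, 122, 136, 161, 207, 231] → cuts [30, 34, 38, 47, 56, 109, 121, 130, 144, 169, 215, 239]
  IvoX (CCGG, off=2): starts [7, 85, 152, 172, 190, 221] → cuts [9, 87, 154, 174, 192, 223]
  HnxII (TGTA, off=3): starts [11, 18, 57, 75, 96, 132, 176, 183, 239] → cuts [14, 21, 60, 78, 99, 135, 179, 186, 242]

All cut coordinates (distinct, sorted): [9, 14, 21, 30, 34, 38, 47, 56, 60, 78, 87, 99, 109, 121, 130, 135, 144, 154, 169, 174, 179, 186, 192, 215, 223, 239, 242]

Fragments:
  [0,9): 9 bp
  [9,14): 5 bp
  [14,21): 7 bp
  [21,30): 9 bp
  [30,34): 4 bp
  [34,38): 4 bp
  [38,47): 9 bp
  [47,56): 9 bp
  [56,60): 4 bp
  [60,78): 18 bp
  [78,87): 9 bp
  [87,99): 12 bp
  [99,109): 10 bp
  [109,121): 12 bp
  [121,130): 9 bp
  [130,135): 5 bp
  [135,144): 9 bp
  [144,154): 10 bp
  [154,169): 15 bp
  [169,174): 5 bp
  [174,179): 5 bp
  [179,186): 7 bp
  [186,192): 6 bp
  [192,215): 23 bp
  [215,223): 8 bp
  [223,239): 16 bp
  [239,242): 3 bp
  [242,244): 2 bp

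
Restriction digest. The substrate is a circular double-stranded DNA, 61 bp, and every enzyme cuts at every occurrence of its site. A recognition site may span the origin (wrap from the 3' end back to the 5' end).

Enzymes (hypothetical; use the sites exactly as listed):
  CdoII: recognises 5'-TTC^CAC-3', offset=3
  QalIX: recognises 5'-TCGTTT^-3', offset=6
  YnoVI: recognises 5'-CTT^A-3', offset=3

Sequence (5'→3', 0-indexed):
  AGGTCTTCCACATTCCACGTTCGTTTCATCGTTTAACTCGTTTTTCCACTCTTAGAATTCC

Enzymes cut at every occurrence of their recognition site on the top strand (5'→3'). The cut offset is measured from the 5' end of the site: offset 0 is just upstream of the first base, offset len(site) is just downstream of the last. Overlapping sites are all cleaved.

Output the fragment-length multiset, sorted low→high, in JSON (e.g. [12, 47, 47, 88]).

Per-enzyme occurrences:
  CdoII (TTCCAC, off=3): starts [5, 12, 43] → cuts [8, 15, 46]
  QalIX (TCGTTT, off=6): starts [20, 28, 37] → cuts [26, 34, 43]
  YnoVI (CTTA, off=3): starts [50] → cuts [53]

Pooled cuts: [8, 15, 26, 34, 43, 46, 53]

Fragment lengths:
  8→15: 7 bp
  15→26: 11 bp
  26→34: 8 bp
  34→43: 9 bp
  43→46: 3 bp
  46→53: 7 bp
  53→8 (wrap): 61-53+8 = 16 bp

[3,7,7,8,9,11,16]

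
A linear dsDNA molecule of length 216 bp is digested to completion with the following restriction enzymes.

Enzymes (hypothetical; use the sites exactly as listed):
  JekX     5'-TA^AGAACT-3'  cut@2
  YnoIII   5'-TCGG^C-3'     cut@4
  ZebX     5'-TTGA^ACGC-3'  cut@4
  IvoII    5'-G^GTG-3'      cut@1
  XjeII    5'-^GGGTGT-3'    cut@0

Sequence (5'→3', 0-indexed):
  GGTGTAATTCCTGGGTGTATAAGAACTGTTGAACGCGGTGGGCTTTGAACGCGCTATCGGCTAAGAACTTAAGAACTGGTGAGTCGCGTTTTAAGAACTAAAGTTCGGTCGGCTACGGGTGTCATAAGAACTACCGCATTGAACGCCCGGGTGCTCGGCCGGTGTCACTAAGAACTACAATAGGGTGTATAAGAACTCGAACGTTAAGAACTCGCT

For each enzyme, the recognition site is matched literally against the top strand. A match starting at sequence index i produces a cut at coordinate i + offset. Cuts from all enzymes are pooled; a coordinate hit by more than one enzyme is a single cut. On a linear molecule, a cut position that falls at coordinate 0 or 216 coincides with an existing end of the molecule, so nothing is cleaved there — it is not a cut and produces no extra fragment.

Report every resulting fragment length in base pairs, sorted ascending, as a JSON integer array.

[1,2,2,2,3,3,4,5,7,7,7,8,8,8,8,9,10,11,11,11,12,12,15,15,16,19]

Site scan:
  JekX TAAGAACT/2: at [19, 61, 69, 91, 124, 168, 189, 204] ⇒ [21, 63, 71, 93, 126, 170, 191, 206]
  YnoIII TCGGC/4: at [56, 108, 154] ⇒ [60, 112, 158]
  ZebX TTGAACGC/4: at [28, 44, 138] ⇒ [32, 48, 142]
  IvoII GGTG/1: at [0, 13, 36, 77, 117, 149, 160, 183] ⇒ [1, 14, 37, 78, 118, 150, 161, 184]
  XjeII GGGTGT/0: at [12, 116, 182] ⇒ [12, 116, 182]

All cut coordinates (distinct, sorted): [1, 12, 14, 21, 32, 37, 48, 60, 63, 71, 78, 93, 112, 116, 118, 126, 142, 150, 158, 161, 170, 182, 184, 191, 206]

Fragments:
  [0,1): 1 bp
  [1,12): 11 bp
  [12,14): 2 bp
  [14,21): 7 bp
  [21,32): 11 bp
  [32,37): 5 bp
  [37,48): 11 bp
  [48,60): 12 bp
  [60,63): 3 bp
  [63,71): 8 bp
  [71,78): 7 bp
  [78,93): 15 bp
  [93,112): 19 bp
  [112,116): 4 bp
  [116,118): 2 bp
  [118,126): 8 bp
  [126,142): 16 bp
  [142,150): 8 bp
  [150,158): 8 bp
  [158,161): 3 bp
  [161,170): 9 bp
  [170,182): 12 bp
  [182,184): 2 bp
  [184,191): 7 bp
  [191,206): 15 bp
  [206,216): 10 bp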